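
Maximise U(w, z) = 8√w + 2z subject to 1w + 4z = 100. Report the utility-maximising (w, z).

w* = 64, z* = 9

MU_w = 8/(2√w), MU_z = 2.
MRS = 8/(2√w) ÷ 2.
Tangency: set MRS = p_w/p_z = 1/4 = 0.25.
MRS depends only on w: 2/√w = 0.25 ⇒ √w = 2/0.25 = 8 ⇒ w* = 64.
From the budget, 4·z = 100 − 1·64 = 36, so z* = 9.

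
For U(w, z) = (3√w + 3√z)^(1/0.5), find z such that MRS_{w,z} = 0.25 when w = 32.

For CES with ρ = 0.5, MRS = √(z/w).
Setting √(z/32) = 0.25 gives z/32 = 1/16 and z = 2.

z = 2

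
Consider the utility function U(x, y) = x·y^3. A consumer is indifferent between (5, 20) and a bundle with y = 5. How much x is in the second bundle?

U(5, 20) = 40000.
Set U(x, 5) = 40000 and solve.
With y = 5: 5^3 = 125, so x = 40000/125 = 320.
Check: U(320, 5) = 40000.

x = 320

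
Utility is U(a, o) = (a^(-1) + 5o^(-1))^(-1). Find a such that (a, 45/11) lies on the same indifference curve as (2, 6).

a = 9

U depends on (a, o) only through S = a^(-1) + 5o^(-1), so equal utility means equal S. At (2, 6): S = 4/3.
With o = 45/11: 5·(45/11)^(-1) = 11/9, so a^(-1) = 4/3 − 11/9 = 1/9.
Hence a = 1/(1/9) = 9.
Check: U(9, 45/11) = 0.75.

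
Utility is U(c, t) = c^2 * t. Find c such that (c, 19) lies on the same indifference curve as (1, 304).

U(1, 304) = 304.
Set U(c, 19) = 304 and solve.
With t = 19: c^2 = 304/19 = 16; taking the square root, c = 4.
Check: U(4, 19) = 304.

c = 4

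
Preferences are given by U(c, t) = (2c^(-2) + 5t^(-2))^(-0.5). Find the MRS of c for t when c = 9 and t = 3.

MRS = 2/135

For CES with ρ = -2, MRS = (2/5)·(t/c)^3.
At (9, 3): MRS = 2/135.
So at (9, 3) the consumer would give up 2/135 units of t for one more unit of c.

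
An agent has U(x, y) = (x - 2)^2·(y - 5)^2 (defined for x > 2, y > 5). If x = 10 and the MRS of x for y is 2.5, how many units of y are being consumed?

y = 25

MU_x = 2·(x−2)·(y−5)^2, MU_y = 2·(x−2)^2·(y−5).
MRS = (y−5)/(x−2).
Substitute x = 10: MRS = (y − 5)/8. Setting this equal to 2.5 gives y − 5 = 2.5·8 = 20, so y = 25.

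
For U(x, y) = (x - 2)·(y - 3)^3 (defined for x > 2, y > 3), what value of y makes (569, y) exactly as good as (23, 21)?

y = 9

U(23, 21) = 122472.
Set U(569, y) = 122472 and solve.
With x = 569: (569 − 2) = 567, so (y − 3)^3 = 122472/567 = 216.
Taking the cube root (with y > 3): y − 3 = 6, so y = 9.
Check: U(569, 9) = 122472.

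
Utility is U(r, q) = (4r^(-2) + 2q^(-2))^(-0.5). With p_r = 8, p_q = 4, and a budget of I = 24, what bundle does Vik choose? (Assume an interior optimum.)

r* = 2, q* = 2

For CES with ρ = -2, MRS = (4/2)·(q/r)^3.
Tangency: set MRS = p_r/p_q = 8/4 = 2.
So (q/r)^3 = 1; taking the cube root, q/r = 1, i.e. q = r.
Substitute into the budget 8·r + 4·q = 24: 12·r = 24, so r* = 2 and q* = 2.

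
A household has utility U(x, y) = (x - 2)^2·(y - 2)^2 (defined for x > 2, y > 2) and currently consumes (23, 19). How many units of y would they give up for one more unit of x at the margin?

MU_x = 2·(x−2)·(y−2)^2, MU_y = 2·(x−2)^2·(y−2).
MRS = (y−2)/(x−2).
At (23, 19): MRS = 17/21.
The indifference curve has slope −17/21 at this bundle.

MRS = 17/21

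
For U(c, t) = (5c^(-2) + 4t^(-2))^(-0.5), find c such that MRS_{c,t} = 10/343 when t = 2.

For CES with ρ = -2, MRS = (5/4)·(t/c)^3.
Setting (5/4)·(2/c)^3 = 10/343 gives (2/c)^3 = 8/343, so 2/c = 2/7 and c = 7.

c = 7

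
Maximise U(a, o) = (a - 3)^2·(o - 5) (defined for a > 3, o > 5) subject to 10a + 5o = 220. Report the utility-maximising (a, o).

a* = 14, o* = 16

MU_a = 2·(a−3)·(o−5), MU_o = (a−3)^2.
MRS = (2/1)·(o−5)/(a−3).
Tangency: set MRS = p_a/p_o = 10/5 = 2.
So (2/1)·(o − 5)/(a − 3) = 2, i.e. (o − 5) = (a − 3).
Rewrite the budget in excess-of-subsistence terms: 10·(a − 3) + 5·(o − 5) = 220 − 10·3 − 5·5 = 165.
Substituting, 15·(a − 3) = 165, so a − 3 = 11 and a* = 14.
Then o − 5 = 11, so o* = 16.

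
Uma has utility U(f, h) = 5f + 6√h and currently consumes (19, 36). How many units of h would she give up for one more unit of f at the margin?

MU_f = 5, MU_h = 6/(2√h).
MRS = 5 ÷ (6/(2√h)).
At (19, 36): MRS = 10.
So at (19, 36) the consumer would give up 10 units of h for one more unit of f.

MRS = 10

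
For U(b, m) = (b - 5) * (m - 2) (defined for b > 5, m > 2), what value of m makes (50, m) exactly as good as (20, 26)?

U(20, 26) = 360.
Set U(50, m) = 360 and solve.
With b = 50: (50 − 5) = 45, so (m − 2) = 360/45 = 8.
So m = 2 + 8 = 10.
Check: U(50, 10) = 360.

m = 10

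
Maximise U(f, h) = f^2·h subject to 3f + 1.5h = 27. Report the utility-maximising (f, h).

MU_f = 2·f·h and MU_h = f^2.
MRS = MU_f/MU_h = (2/1)·h/f.
Tangency: set MRS = p_f/p_h = 3/1.5 = 2.
So (2/1)·h/f = 2, i.e. h = f.
Substitute into the budget 3·f + 1.5·h = 27: 4.5·f = 27, so f* = 6.
Then h* = 6.

f* = 6, h* = 6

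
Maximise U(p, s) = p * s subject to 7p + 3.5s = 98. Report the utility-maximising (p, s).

MU_p = s and MU_s = p.
MRS = MU_p/MU_s = s/p.
Tangency: set MRS = p_p/p_s = 7/3.5 = 2.
So s/p = 2, i.e. s = 2·p.
Substitute into the budget 7·p + 3.5·s = 98: 14·p = 98, so p* = 7.
Then s* = 2·7 = 14.

p* = 7, s* = 14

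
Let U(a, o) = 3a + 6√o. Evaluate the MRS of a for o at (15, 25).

MU_a = 3, MU_o = 6/(2√o).
MRS = 3 ÷ (6/(2√o)).
At (15, 25): MRS = 5.
The indifference curve has slope −5 at this bundle.

MRS = 5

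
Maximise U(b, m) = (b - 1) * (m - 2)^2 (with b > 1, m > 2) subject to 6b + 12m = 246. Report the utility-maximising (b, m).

MU_b = (m−2)^2, MU_m = 2·(b−1)·(m−2).
MRS = (1/2)·(m−2)/(b−1).
Tangency: set MRS = p_b/p_m = 6/12 = 0.5.
So (1/2)·(m − 2)/(b − 1) = 0.5, i.e. (m − 2) = (b − 1).
Rewrite the budget in excess-of-subsistence terms: 6·(b − 1) + 12·(m − 2) = 246 − 6·1 − 12·2 = 216.
Substituting, 18·(b − 1) = 216, so b − 1 = 12 and b* = 13.
Then m − 2 = 12, so m* = 14.

b* = 13, m* = 14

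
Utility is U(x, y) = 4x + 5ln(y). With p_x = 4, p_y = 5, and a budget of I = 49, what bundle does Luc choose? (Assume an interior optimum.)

x* = 11, y* = 1

MU_x = 4, MU_y = 5/y.
MRS = 4 ÷ (5/y).
Tangency: set MRS = p_x/p_y = 4/5 = 0.8.
MRS depends only on y: 0.8·y = 0.8 ⇒ y* = 0.8/0.8 = 1.
From the budget, 4·x = 49 − 5·1 = 44, so x* = 11.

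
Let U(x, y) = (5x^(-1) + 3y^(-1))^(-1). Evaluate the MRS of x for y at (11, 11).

For CES with ρ = -1, MRS = (5/3)·(y/x)^2.
At (11, 11): MRS = 5/3.
So at (11, 11) the consumer would give up 5/3 units of y for one more unit of x.

MRS = 5/3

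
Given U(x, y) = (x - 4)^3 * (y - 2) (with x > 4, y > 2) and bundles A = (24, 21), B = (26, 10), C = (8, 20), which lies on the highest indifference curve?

Evaluate utility at each bundle:
U(A) = 152000.
U(B) = 85184.
U(C) = 1152.
Highest utility is A, so A ≻ B ≻ C.

Bundle A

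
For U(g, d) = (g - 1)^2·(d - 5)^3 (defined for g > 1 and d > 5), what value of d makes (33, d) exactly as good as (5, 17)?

d = 8

U(5, 17) = 27648.
Set U(33, d) = 27648 and solve.
With g = 33: (33 − 1)^2 = 1024, so (d − 5)^3 = 27648/1024 = 27.
Taking the cube root (with d > 5): d − 5 = 3, so d = 8.
Check: U(33, 8) = 27648.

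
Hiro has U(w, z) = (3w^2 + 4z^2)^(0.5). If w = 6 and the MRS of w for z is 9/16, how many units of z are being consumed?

z = 8

For CES with ρ = 2, MRS = (3/4)·(z/w)^(-1).
Setting (3/4)·(z/6)^(-1) = 9/16 gives (z/6)^(-1) = 0.75, so z/6 = 4/3 and z = 8.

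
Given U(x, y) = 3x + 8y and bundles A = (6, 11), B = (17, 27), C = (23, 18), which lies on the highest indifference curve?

Evaluate utility at each bundle:
U(A) = 106.
U(B) = 267.
U(C) = 213.
Highest utility is B, so B ≻ C ≻ A.

Bundle B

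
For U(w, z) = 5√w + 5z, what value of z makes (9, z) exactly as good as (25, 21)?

z = 23

U(25, 21) = 130.
Set U(9, z) = 130 and solve.
With w = 9: √9 = 3, so 5z = 130 − 5·3 = 115 and z = 23.
Check: U(9, 23) = 130.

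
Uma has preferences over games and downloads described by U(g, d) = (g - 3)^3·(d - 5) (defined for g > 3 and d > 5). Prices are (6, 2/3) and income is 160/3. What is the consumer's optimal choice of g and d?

g* = 7, d* = 17

MU_g = 3·(g−3)^2·(d−5), MU_d = (g−3)^3.
MRS = (3/1)·(d−5)/(g−3).
Tangency: set MRS = p_g/p_d = 6/(2/3) = 9.
So (3/1)·(d − 5)/(g − 3) = 9, i.e. (d − 5) = 3·(g − 3).
Rewrite the budget in excess-of-subsistence terms: 6·(g − 3) + (2/3)·(d − 5) = 160/3 − 6·3 − (2/3)·5 = 32.
Substituting, 8·(g − 3) = 32, so g − 3 = 4 and g* = 7.
Then d − 5 = 3·4 = 12, so d* = 17.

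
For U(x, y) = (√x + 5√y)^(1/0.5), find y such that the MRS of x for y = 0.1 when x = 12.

For CES with ρ = 0.5, MRS = (1/5)·√(y/x).
Setting (1/5)·√(y/12) = 0.1 gives √(y/12) = 0.5, so y/12 = 0.25 and y = 3.

y = 3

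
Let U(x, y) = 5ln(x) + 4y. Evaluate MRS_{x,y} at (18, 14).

MRS = 5/72

MU_x = 5/x, MU_y = 4.
MRS = 5/x ÷ 4.
At (18, 14): MRS = 5/72.
That is, one extra unit of x is worth 5/72 units of y at the margin.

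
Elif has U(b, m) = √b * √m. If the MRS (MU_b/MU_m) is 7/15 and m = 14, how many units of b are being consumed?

MU_b = 0.5·b^(-0.5)·√m and MU_m = 0.5·√b·m^(-0.5).
MRS = MU_b/MU_m = m/b.
Substitute m = 14: MRS = 14/b. Setting 14/b = 7/15 gives b = 14/(7/15) = 30.

b = 30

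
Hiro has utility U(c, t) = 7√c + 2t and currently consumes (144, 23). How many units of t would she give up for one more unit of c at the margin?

MU_c = 7/(2√c), MU_t = 2.
MRS = 7/(2√c) ÷ 2.
At (144, 23): MRS = 7/48.
The indifference curve has slope −7/48 at this bundle.

MRS = 7/48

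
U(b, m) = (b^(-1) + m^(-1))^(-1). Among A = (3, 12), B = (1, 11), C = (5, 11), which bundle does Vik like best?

Bundle C

Evaluate utility at each bundle:
U(A) = 2.400.
U(B) = 0.917.
U(C) = 3.438.
Highest utility is C, so C ≻ A ≻ B.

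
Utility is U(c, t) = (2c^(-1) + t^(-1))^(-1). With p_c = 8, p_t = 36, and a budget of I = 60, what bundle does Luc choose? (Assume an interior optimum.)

c* = 3, t* = 1

For CES with ρ = -1, MRS = (2/1)·(t/c)^2.
Tangency: set MRS = p_c/p_t = 8/36 = 2/9.
So (t/c)^2 = 1/9; taking the square root, t/c = 1/3, i.e. t = (1/3)·c.
Substitute into the budget 8·c + 36·t = 60: 20·c = 60, so c* = 3 and t* = (1/3)·3 = 1.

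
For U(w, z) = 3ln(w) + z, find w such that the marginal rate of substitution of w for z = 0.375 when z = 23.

w = 8

MU_w = 3/w, MU_z = 1.
MRS = 3/w ÷ 1.
MRS depends only on w: 3/w = 0.375 ⇒ w = 3/0.375 = 8.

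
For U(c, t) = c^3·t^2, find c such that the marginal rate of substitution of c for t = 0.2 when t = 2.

c = 15

MU_c = 3·c^2·t^2 and MU_t = 2·c^3·t.
MRS = MU_c/MU_t = (3/2)·t/c.
Substitute t = 2: MRS = 3/c. Setting 3/c = 0.2 gives c = 3/0.2 = 15.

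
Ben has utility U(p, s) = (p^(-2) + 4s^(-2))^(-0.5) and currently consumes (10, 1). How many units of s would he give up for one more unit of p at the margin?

For CES with ρ = -2, MRS = (1/4)·(s/p)^3.
At (10, 1): MRS = 1/4000.
So at (10, 1) the consumer would give up 1/4000 units of s for one more unit of p.

MRS = 1/4000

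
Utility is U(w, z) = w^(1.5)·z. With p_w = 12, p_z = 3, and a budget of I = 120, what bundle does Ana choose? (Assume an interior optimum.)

w* = 6, z* = 16

MU_w = 1.5·√w·z and MU_z = w^(1.5).
MRS = MU_w/MU_z = (1.5)·z/w.
Tangency: set MRS = p_w/p_z = 12/3 = 4.
So (1.5)·z/w = 4, i.e. z = (8/3)·w.
Substitute into the budget 12·w + 3·z = 120: 20·w = 120, so w* = 6.
Then z* = (8/3)·6 = 16.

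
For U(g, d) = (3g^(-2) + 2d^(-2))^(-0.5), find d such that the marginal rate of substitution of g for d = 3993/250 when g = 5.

For CES with ρ = -2, MRS = (3/2)·(d/g)^3.
Setting (3/2)·(d/5)^3 = 3993/250 gives (d/5)^3 = 1331/125, so d/5 = 2.2 and d = 11.

d = 11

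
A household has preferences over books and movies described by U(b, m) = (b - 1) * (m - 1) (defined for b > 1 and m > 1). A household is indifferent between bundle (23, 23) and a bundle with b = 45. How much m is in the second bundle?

m = 12

U(23, 23) = 484.
Set U(45, m) = 484 and solve.
With b = 45: (45 − 1) = 44, so (m − 1) = 484/44 = 11.
So m = 1 + 11 = 12.
Check: U(45, 12) = 484.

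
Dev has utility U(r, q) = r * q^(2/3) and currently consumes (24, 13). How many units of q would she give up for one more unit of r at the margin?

MU_r = q^(2/3) and MU_q = 2/3·r·q^(-1/3).
MRS = MU_r/MU_q = (1.5)·q/r.
At (24, 13): MRS = 13/16.
That is, one extra unit of r is worth 13/16 units of q at the margin.

MRS = 13/16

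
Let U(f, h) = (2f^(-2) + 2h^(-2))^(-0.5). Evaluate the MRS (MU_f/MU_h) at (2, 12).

For CES with ρ = -2, MRS = (h/f)^3.
At (2, 12): MRS = 216.
That is, one extra unit of f is worth 216 units of h at the margin.

MRS = 216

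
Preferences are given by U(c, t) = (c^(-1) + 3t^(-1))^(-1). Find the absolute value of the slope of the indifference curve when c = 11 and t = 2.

MRS = 4/363

For CES with ρ = -1, MRS = (1/3)·(t/c)^2.
At (11, 2): MRS = 4/363.
The indifference curve has slope −4/363 at this bundle.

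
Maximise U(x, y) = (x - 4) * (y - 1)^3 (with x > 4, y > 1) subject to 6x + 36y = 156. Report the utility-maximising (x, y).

MU_x = (y−1)^3, MU_y = 3·(x−4)·(y−1)^2.
MRS = (1/3)·(y−1)/(x−4).
Tangency: set MRS = p_x/p_y = 6/36 = 1/6.
So (1/3)·(y − 1)/(x − 4) = 1/6, i.e. (y − 1) = 0.5·(x − 4).
Rewrite the budget in excess-of-subsistence terms: 6·(x − 4) + 36·(y − 1) = 156 − 6·4 − 36·1 = 96.
Substituting, 24·(x − 4) = 96, so x − 4 = 4 and x* = 8.
Then y − 1 = 0.5·4 = 2, so y* = 3.

x* = 8, y* = 3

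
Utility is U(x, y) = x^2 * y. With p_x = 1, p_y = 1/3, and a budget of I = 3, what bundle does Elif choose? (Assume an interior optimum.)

MU_x = 2·x·y and MU_y = x^2.
MRS = MU_x/MU_y = (2/1)·y/x.
Tangency: set MRS = p_x/p_y = 1/(1/3) = 3.
So (2/1)·y/x = 3, i.e. y = 1.5·x.
Substitute into the budget 1·x + (1/3)·y = 3: 1.5·x = 3, so x* = 2.
Then y* = 1.5·2 = 3.

x* = 2, y* = 3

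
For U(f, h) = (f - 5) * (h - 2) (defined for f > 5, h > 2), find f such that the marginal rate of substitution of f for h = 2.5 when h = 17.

f = 11

MU_f = (h−2), MU_h = (f−5).
MRS = (h−2)/(f−5).
Substitute h = 17: MRS = 15/(f − 5). Setting this equal to 2.5 gives f − 5 = 15/2.5 = 6, so f = 11.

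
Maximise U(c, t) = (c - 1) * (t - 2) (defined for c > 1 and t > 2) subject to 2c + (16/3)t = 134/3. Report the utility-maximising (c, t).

c* = 9, t* = 5

MU_c = (t−2), MU_t = (c−1).
MRS = (t−2)/(c−1).
Tangency: set MRS = p_c/p_t = 2/(16/3) = 0.375.
So (t − 2)/(c − 1) = 0.375, i.e. (t − 2) = 0.375·(c − 1).
Rewrite the budget in excess-of-subsistence terms: 2·(c − 1) + (16/3)·(t − 2) = 134/3 − 2·1 − (16/3)·2 = 32.
Substituting, 4·(c − 1) = 32, so c − 1 = 8 and c* = 9.
Then t − 2 = 0.375·8 = 3, so t* = 5.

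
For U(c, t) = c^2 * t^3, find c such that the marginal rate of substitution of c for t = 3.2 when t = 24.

MU_c = 2·c·t^3 and MU_t = 3·c^2·t^2.
MRS = MU_c/MU_t = (2/3)·t/c.
Substitute t = 24: MRS = 16/c. Setting 16/c = 3.2 gives c = 16/3.2 = 5.

c = 5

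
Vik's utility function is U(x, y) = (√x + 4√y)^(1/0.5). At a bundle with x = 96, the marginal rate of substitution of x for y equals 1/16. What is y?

For CES with ρ = 0.5, MRS = (1/4)·√(y/x).
Setting (1/4)·√(y/96) = 1/16 gives √(y/96) = 0.25, so y/96 = 1/16 and y = 6.

y = 6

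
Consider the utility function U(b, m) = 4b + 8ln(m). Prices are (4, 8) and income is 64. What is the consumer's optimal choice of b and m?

b* = 14, m* = 1

MU_b = 4, MU_m = 8/m.
MRS = 4 ÷ (8/m).
Tangency: set MRS = p_b/p_m = 4/8 = 0.5.
MRS depends only on m: 0.5·m = 0.5 ⇒ m* = 0.5/0.5 = 1.
From the budget, 4·b = 64 − 8·1 = 56, so b* = 14.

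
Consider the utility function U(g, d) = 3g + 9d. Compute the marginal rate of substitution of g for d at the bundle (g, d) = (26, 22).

MU_g = 3, MU_d = 9, so MRS = 3/9 = 1/3 at every bundle.
At (26, 22): MRS = 1/3.
That is, one extra unit of g is worth 1/3 units of d at the margin.

MRS = 1/3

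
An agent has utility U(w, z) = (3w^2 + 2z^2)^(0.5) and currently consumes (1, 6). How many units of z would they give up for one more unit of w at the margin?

For CES with ρ = 2, MRS = (3/2)·(z/w)^(-1).
At (1, 6): MRS = 0.25.
So at (1, 6) the consumer would give up 0.25 units of z for one more unit of w.

MRS = 0.25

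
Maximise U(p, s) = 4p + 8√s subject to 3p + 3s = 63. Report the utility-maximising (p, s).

MU_p = 4, MU_s = 8/(2√s).
MRS = 4 ÷ (8/(2√s)).
Tangency: set MRS = p_p/p_s = 3/3 = 1.
MRS depends only on s: √s = 1 ⇒ √s = 1 ⇒ s* = 1.
From the budget, 3·p = 63 − 3·1 = 60, so p* = 20.

p* = 20, s* = 1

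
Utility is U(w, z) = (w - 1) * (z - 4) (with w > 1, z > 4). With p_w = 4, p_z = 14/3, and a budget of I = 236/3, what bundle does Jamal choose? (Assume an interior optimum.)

MU_w = (z−4), MU_z = (w−1).
MRS = (z−4)/(w−1).
Tangency: set MRS = p_w/p_z = 4/(14/3) = 6/7.
So (z − 4)/(w − 1) = 6/7, i.e. (z − 4) = (6/7)·(w − 1).
Rewrite the budget in excess-of-subsistence terms: 4·(w − 1) + (14/3)·(z − 4) = 236/3 − 4·1 − (14/3)·4 = 56.
Substituting, 8·(w − 1) = 56, so w − 1 = 7 and w* = 8.
Then z − 4 = (6/7)·7 = 6, so z* = 10.

w* = 8, z* = 10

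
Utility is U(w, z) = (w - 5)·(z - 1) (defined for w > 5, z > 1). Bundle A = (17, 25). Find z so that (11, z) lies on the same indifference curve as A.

U(17, 25) = 288.
Set U(11, z) = 288 and solve.
With w = 11: (11 − 5) = 6, so (z − 1) = 288/6 = 48.
So z = 1 + 48 = 49.
Check: U(11, 49) = 288.

z = 49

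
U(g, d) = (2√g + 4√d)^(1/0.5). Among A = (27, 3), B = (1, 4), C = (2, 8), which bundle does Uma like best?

Evaluate utility at each bundle:
U(A) = 300.000.
U(B) = 100.000.
U(C) = 200.000.
Highest utility is A, so A ≻ C ≻ B.

Bundle A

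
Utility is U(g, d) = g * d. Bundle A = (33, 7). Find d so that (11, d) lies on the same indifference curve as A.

d = 21

U(33, 7) = 231.
Set U(11, d) = 231 and solve.
With g = 11: d = 231/11 = 21.
Check: U(11, 21) = 231.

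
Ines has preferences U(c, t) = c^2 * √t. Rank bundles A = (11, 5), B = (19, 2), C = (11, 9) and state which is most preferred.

Bundle B

Evaluate utility at each bundle:
U(A) = 270.564.
U(B) = 510.531.
U(C) = 363.000.
Highest utility is B, so B ≻ C ≻ A.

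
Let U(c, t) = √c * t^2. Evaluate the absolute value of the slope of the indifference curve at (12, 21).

MRS = 7/16

MU_c = 0.5·c^(-0.5)·t^2 and MU_t = 2·√c·t.
MRS = MU_c/MU_t = (0.25)·t/c.
At (12, 21): MRS = 7/16.
So at (12, 21) the consumer would give up 7/16 units of t for one more unit of c.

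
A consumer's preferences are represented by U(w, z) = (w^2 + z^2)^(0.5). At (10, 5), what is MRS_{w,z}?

For CES with ρ = 2, MRS = (z/w)^(-1).
At (10, 5): MRS = 2.
So at (10, 5) the consumer would give up 2 units of z for one more unit of w.

MRS = 2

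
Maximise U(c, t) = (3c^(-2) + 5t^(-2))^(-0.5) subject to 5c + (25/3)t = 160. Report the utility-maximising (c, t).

c* = 12, t* = 12

For CES with ρ = -2, MRS = (3/5)·(t/c)^3.
Tangency: set MRS = p_c/p_t = 5/(25/3) = 0.6.
So (t/c)^3 = 1; taking the cube root, t/c = 1, i.e. t = c.
Substitute into the budget 5·c + (25/3)·t = 160: (40/3)·c = 160, so c* = 12 and t* = 12.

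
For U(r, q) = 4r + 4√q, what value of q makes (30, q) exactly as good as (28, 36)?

q = 16

U(28, 36) = 136.
Set U(30, q) = 136 and solve.
With r = 30: 4√q = 136 − 4·30 = 16, so √q = 4 and q = 16.
Check: U(30, 16) = 136.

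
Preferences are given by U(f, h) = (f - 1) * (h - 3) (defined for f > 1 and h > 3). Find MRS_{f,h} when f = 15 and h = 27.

MRS = 12/7

MU_f = (h−3), MU_h = (f−1).
MRS = (h−3)/(f−1).
At (15, 27): MRS = 12/7.
The indifference curve has slope −12/7 at this bundle.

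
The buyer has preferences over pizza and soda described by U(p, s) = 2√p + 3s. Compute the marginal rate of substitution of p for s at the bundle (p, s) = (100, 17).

MU_p = 2/(2√p), MU_s = 3.
MRS = 2/(2√p) ÷ 3.
At (100, 17): MRS = 1/30.
So at (100, 17) the consumer would give up 1/30 units of s for one more unit of p.

MRS = 1/30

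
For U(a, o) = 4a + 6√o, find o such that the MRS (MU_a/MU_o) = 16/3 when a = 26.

o = 16

MU_a = 4, MU_o = 6/(2√o).
MRS = 4 ÷ (6/(2√o)).
MRS depends only on o: (4/3)·√o = 16/3 ⇒ √o = (16/3)/(4/3) = 4 ⇒ o = 16.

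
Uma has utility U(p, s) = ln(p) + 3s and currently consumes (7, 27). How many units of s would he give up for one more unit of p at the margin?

MRS = 1/21

MU_p = 1/p, MU_s = 3.
MRS = 1/p ÷ 3.
At (7, 27): MRS = 1/21.
So at (7, 27) the consumer would give up 1/21 units of s for one more unit of p.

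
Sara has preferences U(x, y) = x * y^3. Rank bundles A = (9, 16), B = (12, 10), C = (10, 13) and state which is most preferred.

Bundle A

Evaluate utility at each bundle:
U(A) = 36864.
U(B) = 12000.
U(C) = 21970.
Highest utility is A, so A ≻ C ≻ B.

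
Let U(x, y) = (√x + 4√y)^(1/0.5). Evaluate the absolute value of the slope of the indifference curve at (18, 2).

MRS = 1/12

For CES with ρ = 0.5, MRS = (1/4)·√(y/x).
At (18, 2): MRS = 1/12.
So at (18, 2) the consumer would give up 1/12 units of y for one more unit of x.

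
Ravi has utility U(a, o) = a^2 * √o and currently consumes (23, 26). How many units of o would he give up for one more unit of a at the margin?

MRS = 104/23

MU_a = 2·a·√o and MU_o = 0.5·a^2·o^(-0.5).
MRS = MU_a/MU_o = (4)·o/a.
At (23, 26): MRS = 104/23.
The indifference curve has slope −104/23 at this bundle.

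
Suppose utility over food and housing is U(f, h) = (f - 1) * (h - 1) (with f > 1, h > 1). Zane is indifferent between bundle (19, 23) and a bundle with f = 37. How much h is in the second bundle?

U(19, 23) = 396.
Set U(37, h) = 396 and solve.
With f = 37: (37 − 1) = 36, so (h − 1) = 396/36 = 11.
So h = 1 + 11 = 12.
Check: U(37, 12) = 396.

h = 12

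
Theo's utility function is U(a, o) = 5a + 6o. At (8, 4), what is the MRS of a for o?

MU_a = 5, MU_o = 6, so MRS = 5/6 at every bundle.
At (8, 4): MRS = 5/6.
So at (8, 4) the consumer would give up 5/6 units of o for one more unit of a.

MRS = 5/6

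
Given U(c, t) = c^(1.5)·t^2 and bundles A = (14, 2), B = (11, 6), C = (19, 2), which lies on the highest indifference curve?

Evaluate utility at each bundle:
U(A) = 209.533.
U(B) = 1313.383.
U(C) = 331.276.
Highest utility is B, so B ≻ C ≻ A.

Bundle B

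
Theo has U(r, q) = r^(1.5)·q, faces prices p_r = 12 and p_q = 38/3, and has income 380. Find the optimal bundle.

r* = 19, q* = 12

MU_r = 1.5·√r·q and MU_q = r^(1.5).
MRS = MU_r/MU_q = (1.5)·q/r.
Tangency: set MRS = p_r/p_q = 12/(38/3) = 18/19.
So (1.5)·q/r = 18/19, i.e. q = (12/19)·r.
Substitute into the budget 12·r + (38/3)·q = 380: 20·r = 380, so r* = 19.
Then q* = (12/19)·19 = 12.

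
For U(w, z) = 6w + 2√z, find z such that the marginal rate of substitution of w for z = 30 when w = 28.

MU_w = 6, MU_z = 2/(2√z).
MRS = 6 ÷ (2/(2√z)).
MRS depends only on z: 6·√z = 30 ⇒ √z = 30/6 = 5 ⇒ z = 25.

z = 25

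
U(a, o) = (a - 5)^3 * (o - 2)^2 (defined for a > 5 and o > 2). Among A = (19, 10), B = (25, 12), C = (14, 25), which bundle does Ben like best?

Evaluate utility at each bundle:
U(A) = 175616.
U(B) = 800000.
U(C) = 385641.
Highest utility is B, so B ≻ C ≻ A.

Bundle B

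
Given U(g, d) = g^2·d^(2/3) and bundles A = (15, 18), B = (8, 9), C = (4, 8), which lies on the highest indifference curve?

Bundle A

Evaluate utility at each bundle:
U(A) = 1545.364.
U(B) = 276.912.
U(C) = 64.000.
Highest utility is A, so A ≻ B ≻ C.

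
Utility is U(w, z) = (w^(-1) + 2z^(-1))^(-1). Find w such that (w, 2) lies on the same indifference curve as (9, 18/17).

w = 1

U depends on (w, z) only through S = w^(-1) + 2z^(-1), so equal utility means equal S. At (9, 18/17): S = 2.
With z = 2: 2·2^(-1) = 1, so w^(-1) = 2 − 1 = 1.
Hence w = 1/1 = 1.
Check: U(1, 2) = 0.5.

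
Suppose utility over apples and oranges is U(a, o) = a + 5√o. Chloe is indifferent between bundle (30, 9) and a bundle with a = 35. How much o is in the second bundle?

o = 4

U(30, 9) = 45.
Set U(35, o) = 45 and solve.
With a = 35: 5√o = 45 − 35 = 10, so √o = 2 and o = 4.
Check: U(35, 4) = 45.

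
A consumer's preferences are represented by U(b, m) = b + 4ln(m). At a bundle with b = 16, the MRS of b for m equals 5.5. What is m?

m = 22

MU_b = 1, MU_m = 4/m.
MRS = 1 ÷ (4/m).
MRS depends only on m: 0.25·m = 5.5 ⇒ m = 5.5/0.25 = 22.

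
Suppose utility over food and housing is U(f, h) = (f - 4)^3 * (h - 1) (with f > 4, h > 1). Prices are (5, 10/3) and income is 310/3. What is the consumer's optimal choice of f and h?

f* = 16, h* = 7

MU_f = 3·(f−4)^2·(h−1), MU_h = (f−4)^3.
MRS = (3/1)·(h−1)/(f−4).
Tangency: set MRS = p_f/p_h = 5/(10/3) = 1.5.
So (3/1)·(h − 1)/(f − 4) = 1.5, i.e. (h − 1) = 0.5·(f − 4).
Rewrite the budget in excess-of-subsistence terms: 5·(f − 4) + (10/3)·(h − 1) = 310/3 − 5·4 − (10/3)·1 = 80.
Substituting, (20/3)·(f − 4) = 80, so f − 4 = 12 and f* = 16.
Then h − 1 = 0.5·12 = 6, so h* = 7.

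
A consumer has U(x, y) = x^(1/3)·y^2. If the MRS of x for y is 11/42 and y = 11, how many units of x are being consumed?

MU_x = 1/3·x^(-2/3)·y^2 and MU_y = 2·x^(1/3)·y.
MRS = MU_x/MU_y = (1/6)·y/x.
Substitute y = 11: MRS = (11/6)/x. Setting (11/6)/x = 11/42 gives x = (11/6)/(11/42) = 7.

x = 7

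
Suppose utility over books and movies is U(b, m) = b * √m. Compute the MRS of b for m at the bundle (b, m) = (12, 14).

MU_b = √m and MU_m = 0.5·b·m^(-0.5).
MRS = MU_b/MU_m = (2)·m/b.
At (12, 14): MRS = 7/3.
The indifference curve has slope −7/3 at this bundle.

MRS = 7/3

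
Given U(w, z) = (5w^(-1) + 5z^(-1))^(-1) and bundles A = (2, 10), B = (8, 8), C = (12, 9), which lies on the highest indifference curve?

Evaluate utility at each bundle:
U(A) = 0.333.
U(B) = 0.800.
U(C) = 1.029.
Highest utility is C, so C ≻ B ≻ A.

Bundle C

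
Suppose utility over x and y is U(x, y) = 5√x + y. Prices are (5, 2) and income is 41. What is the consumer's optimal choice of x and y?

x* = 1, y* = 18

MU_x = 5/(2√x), MU_y = 1.
MRS = 5/(2√x) ÷ 1.
Tangency: set MRS = p_x/p_y = 5/2 = 2.5.
MRS depends only on x: 2.5/√x = 2.5 ⇒ √x = 2.5/2.5 = 1 ⇒ x* = 1.
From the budget, 2·y = 41 − 5·1 = 36, so y* = 18.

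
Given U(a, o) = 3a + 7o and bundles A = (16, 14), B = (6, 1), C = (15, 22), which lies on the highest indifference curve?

Bundle C

Evaluate utility at each bundle:
U(A) = 146.
U(B) = 25.
U(C) = 199.
Highest utility is C, so C ≻ A ≻ B.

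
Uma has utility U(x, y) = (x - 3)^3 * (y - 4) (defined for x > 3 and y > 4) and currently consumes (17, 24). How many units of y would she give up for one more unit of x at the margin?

MRS = 30/7

MU_x = 3·(x−3)^2·(y−4), MU_y = (x−3)^3.
MRS = (3/1)·(y−4)/(x−3).
At (17, 24): MRS = 30/7.
That is, one extra unit of x is worth 30/7 units of y at the margin.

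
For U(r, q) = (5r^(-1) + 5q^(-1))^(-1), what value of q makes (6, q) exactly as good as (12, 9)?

q = 36

U depends on (r, q) only through S = 5r^(-1) + 5q^(-1), so equal utility means equal S. At (12, 9): S = 35/36.
With r = 6: 5·6^(-1) = 5/6, so 5q^(-1) = 35/36 − 5/6 = 5/36, i.e. q^(-1) = 1/36.
Hence q = 1/(1/36) = 36.
Check: U(6, 36) = 1.0286.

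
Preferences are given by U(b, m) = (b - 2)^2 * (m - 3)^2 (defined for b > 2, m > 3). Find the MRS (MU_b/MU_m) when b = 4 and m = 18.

MRS = 7.5

MU_b = 2·(b−2)·(m−3)^2, MU_m = 2·(b−2)^2·(m−3).
MRS = (m−3)/(b−2).
At (4, 18): MRS = 7.5.
The indifference curve has slope −7.5 at this bundle.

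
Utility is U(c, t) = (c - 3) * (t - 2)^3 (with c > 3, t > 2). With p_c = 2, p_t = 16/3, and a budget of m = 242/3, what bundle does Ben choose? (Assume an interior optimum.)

MU_c = (t−2)^3, MU_t = 3·(c−3)·(t−2)^2.
MRS = (1/3)·(t−2)/(c−3).
Tangency: set MRS = p_c/p_t = 2/(16/3) = 0.375.
So (1/3)·(t − 2)/(c − 3) = 0.375, i.e. (t − 2) = 1.125·(c − 3).
Rewrite the budget in excess-of-subsistence terms: 2·(c − 3) + (16/3)·(t − 2) = 242/3 − 2·3 − (16/3)·2 = 64.
Substituting, 8·(c − 3) = 64, so c − 3 = 8 and c* = 11.
Then t − 2 = 1.125·8 = 9, so t* = 11.

c* = 11, t* = 11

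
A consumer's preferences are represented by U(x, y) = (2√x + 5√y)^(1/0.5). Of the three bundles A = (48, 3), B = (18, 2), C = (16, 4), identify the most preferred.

Bundle A

Evaluate utility at each bundle:
U(A) = 507.000.
U(B) = 242.000.
U(C) = 324.000.
Highest utility is A, so A ≻ C ≻ B.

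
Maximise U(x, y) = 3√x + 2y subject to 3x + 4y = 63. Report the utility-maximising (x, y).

MU_x = 3/(2√x), MU_y = 2.
MRS = 3/(2√x) ÷ 2.
Tangency: set MRS = p_x/p_y = 3/4 = 0.75.
MRS depends only on x: 0.75/√x = 0.75 ⇒ √x = 0.75/0.75 = 1 ⇒ x* = 1.
From the budget, 4·y = 63 − 3·1 = 60, so y* = 15.

x* = 1, y* = 15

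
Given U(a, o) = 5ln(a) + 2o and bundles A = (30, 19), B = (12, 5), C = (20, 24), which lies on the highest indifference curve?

Evaluate utility at each bundle:
U(A) = 55.006.
U(B) = 22.425.
U(C) = 62.979.
Highest utility is C, so C ≻ A ≻ B.

Bundle C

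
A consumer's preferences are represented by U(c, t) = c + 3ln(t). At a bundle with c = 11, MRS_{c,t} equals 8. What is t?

MU_c = 1, MU_t = 3/t.
MRS = 1 ÷ (3/t).
MRS depends only on t: (1/3)·t = 8 ⇒ t = 8/(1/3) = 24.

t = 24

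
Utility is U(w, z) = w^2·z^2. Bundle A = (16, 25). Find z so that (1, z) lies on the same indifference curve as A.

z = 400

U(16, 25) = 160000.
Set U(1, z) = 160000 and solve.
With w = 1: 1^2 = 1, so z^2 = 160000/1 = 160000; taking the square root, z = 400.
Check: U(1, 400) = 160000.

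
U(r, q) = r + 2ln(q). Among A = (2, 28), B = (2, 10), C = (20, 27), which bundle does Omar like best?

Evaluate utility at each bundle:
U(A) = 8.664.
U(B) = 6.605.
U(C) = 26.592.
Highest utility is C, so C ≻ A ≻ B.

Bundle C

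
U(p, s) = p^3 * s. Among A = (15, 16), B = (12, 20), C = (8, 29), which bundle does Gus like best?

Bundle A

Evaluate utility at each bundle:
U(A) = 54000.
U(B) = 34560.
U(C) = 14848.
Highest utility is A, so A ≻ B ≻ C.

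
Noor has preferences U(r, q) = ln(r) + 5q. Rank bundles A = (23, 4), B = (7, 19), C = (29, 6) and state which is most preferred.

Bundle B

Evaluate utility at each bundle:
U(A) = 23.135.
U(B) = 96.946.
U(C) = 33.367.
Highest utility is B, so B ≻ C ≻ A.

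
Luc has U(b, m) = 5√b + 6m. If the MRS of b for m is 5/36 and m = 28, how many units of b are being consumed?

MU_b = 5/(2√b), MU_m = 6.
MRS = 5/(2√b) ÷ 6.
MRS depends only on b: (5/12)/√b = 5/36 ⇒ √b = (5/12)/(5/36) = 3 ⇒ b = 9.

b = 9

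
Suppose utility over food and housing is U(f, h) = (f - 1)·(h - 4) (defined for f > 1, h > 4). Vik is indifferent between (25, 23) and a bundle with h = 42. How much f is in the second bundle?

f = 13

U(25, 23) = 456.
Set U(f, 42) = 456 and solve.
With h = 42: (42 − 4) = 38, so (f − 1) = 456/38 = 12.
So f = 1 + 12 = 13.
Check: U(13, 42) = 456.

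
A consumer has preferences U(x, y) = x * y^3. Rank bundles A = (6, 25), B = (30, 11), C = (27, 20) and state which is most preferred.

Evaluate utility at each bundle:
U(A) = 93750.
U(B) = 39930.
U(C) = 216000.
Highest utility is C, so C ≻ A ≻ B.

Bundle C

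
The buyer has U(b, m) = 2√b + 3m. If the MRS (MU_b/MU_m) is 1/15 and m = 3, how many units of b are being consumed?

b = 25

MU_b = 2/(2√b), MU_m = 3.
MRS = 2/(2√b) ÷ 3.
MRS depends only on b: (1/3)/√b = 1/15 ⇒ √b = (1/3)/(1/15) = 5 ⇒ b = 25.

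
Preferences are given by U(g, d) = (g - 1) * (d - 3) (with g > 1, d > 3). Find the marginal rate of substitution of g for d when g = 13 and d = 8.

MU_g = (d−3), MU_d = (g−1).
MRS = (d−3)/(g−1).
At (13, 8): MRS = 5/12.
The indifference curve has slope −5/12 at this bundle.

MRS = 5/12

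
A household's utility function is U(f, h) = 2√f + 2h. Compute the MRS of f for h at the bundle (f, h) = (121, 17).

MRS = 1/22

MU_f = 2/(2√f), MU_h = 2.
MRS = 2/(2√f) ÷ 2.
At (121, 17): MRS = 1/22.
That is, one extra unit of f is worth 1/22 units of h at the margin.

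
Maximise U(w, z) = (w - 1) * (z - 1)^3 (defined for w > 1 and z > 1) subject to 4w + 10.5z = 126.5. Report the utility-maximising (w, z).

MU_w = (z−1)^3, MU_z = 3·(w−1)·(z−1)^2.
MRS = (1/3)·(z−1)/(w−1).
Tangency: set MRS = p_w/p_z = 4/10.5 = 8/21.
So (1/3)·(z − 1)/(w − 1) = 8/21, i.e. (z − 1) = (8/7)·(w − 1).
Rewrite the budget in excess-of-subsistence terms: 4·(w − 1) + 10.5·(z − 1) = 126.5 − 4·1 − 10.5·1 = 112.
Substituting, 16·(w − 1) = 112, so w − 1 = 7 and w* = 8.
Then z − 1 = (8/7)·7 = 8, so z* = 9.

w* = 8, z* = 9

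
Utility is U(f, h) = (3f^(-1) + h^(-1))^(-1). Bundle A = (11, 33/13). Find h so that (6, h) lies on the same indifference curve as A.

h = 6

U depends on (f, h) only through S = 3f^(-1) + h^(-1), so equal utility means equal S. At (11, 33/13): S = 2/3.
With f = 6: 3·6^(-1) = 0.5, so h^(-1) = 2/3 − 0.5 = 1/6.
Hence h = 1/(1/6) = 6.
Check: U(6, 6) = 1.5.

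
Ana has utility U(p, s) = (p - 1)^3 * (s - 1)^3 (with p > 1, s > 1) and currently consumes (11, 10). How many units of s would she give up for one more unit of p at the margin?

MU_p = 3·(p−1)^2·(s−1)^3, MU_s = 3·(p−1)^3·(s−1)^2.
MRS = (s−1)/(p−1).
At (11, 10): MRS = 0.9.
The indifference curve has slope −0.9 at this bundle.

MRS = 0.9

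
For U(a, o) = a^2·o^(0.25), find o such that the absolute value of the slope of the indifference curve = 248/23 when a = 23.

MU_a = 2·a·o^(0.25) and MU_o = 0.25·a^2·o^(-0.75).
MRS = MU_a/MU_o = (8)·o/a.
Substitute a = 23: MRS = o/2.875. Setting o/2.875 = 248/23 gives o = (248/23)·2.875 = 31.

o = 31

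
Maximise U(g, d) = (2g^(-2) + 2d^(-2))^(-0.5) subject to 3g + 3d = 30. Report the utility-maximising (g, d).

For CES with ρ = -2, MRS = (d/g)^3.
Tangency: set MRS = p_g/p_d = 3/3 = 1.
So (d/g)^3 = 1; taking the cube root, d/g = 1, i.e. d = g.
Substitute into the budget 3·g + 3·d = 30: 6·g = 30, so g* = 5 and d* = 5.

g* = 5, d* = 5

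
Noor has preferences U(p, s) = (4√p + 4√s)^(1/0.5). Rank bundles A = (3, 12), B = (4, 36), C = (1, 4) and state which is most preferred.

Bundle B

Evaluate utility at each bundle:
U(A) = 432.000.
U(B) = 1024.000.
U(C) = 144.000.
Highest utility is B, so B ≻ A ≻ C.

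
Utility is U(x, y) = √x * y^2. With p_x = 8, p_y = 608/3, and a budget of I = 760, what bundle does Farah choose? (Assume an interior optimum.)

MU_x = 0.5·x^(-0.5)·y^2 and MU_y = 2·√x·y.
MRS = MU_x/MU_y = (0.25)·y/x.
Tangency: set MRS = p_x/p_y = 8/(608/3) = 3/76.
So (0.25)·y/x = 3/76, i.e. y = (3/19)·x.
Substitute into the budget 8·x + (608/3)·y = 760: 40·x = 760, so x* = 19.
Then y* = (3/19)·19 = 3.

x* = 19, y* = 3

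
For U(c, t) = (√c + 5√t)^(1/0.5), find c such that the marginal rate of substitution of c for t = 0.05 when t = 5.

For CES with ρ = 0.5, MRS = (1/5)·√(t/c).
Setting (1/5)·√(5/c) = 0.05 gives √(5/c) = 0.25, so 5/c = 1/16 and c = 80.

c = 80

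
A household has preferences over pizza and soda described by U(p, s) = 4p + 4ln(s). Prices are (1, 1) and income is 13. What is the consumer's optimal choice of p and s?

p* = 12, s* = 1

MU_p = 4, MU_s = 4/s.
MRS = 4 ÷ (4/s).
Tangency: set MRS = p_p/p_s = 1/1 = 1.
MRS depends only on s: s = 1 ⇒ s* = 1.
From the budget, 1·p = 13 − 1·1 = 12, so p* = 12.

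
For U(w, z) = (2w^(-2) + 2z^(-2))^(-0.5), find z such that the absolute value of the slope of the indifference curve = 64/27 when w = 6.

z = 8

For CES with ρ = -2, MRS = (z/w)^3.
Setting (z/6)^3 = 64/27 gives z/6 = 4/3 and z = 8.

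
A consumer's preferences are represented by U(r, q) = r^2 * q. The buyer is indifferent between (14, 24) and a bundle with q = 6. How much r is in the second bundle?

U(14, 24) = 4704.
Set U(r, 6) = 4704 and solve.
With q = 6: r^2 = 4704/6 = 784; taking the square root, r = 28.
Check: U(28, 6) = 4704.

r = 28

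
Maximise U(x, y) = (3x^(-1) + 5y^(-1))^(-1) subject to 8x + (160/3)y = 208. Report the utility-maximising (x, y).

x* = 6, y* = 3

For CES with ρ = -1, MRS = (3/5)·(y/x)^2.
Tangency: set MRS = p_x/p_y = 8/(160/3) = 0.15.
So (y/x)^2 = 0.25; taking the square root, y/x = 0.5, i.e. y = 0.5·x.
Substitute into the budget 8·x + (160/3)·y = 208: (104/3)·x = 208, so x* = 6 and y* = 0.5·6 = 3.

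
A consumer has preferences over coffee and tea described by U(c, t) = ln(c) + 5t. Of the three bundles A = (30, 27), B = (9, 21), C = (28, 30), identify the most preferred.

Bundle C

Evaluate utility at each bundle:
U(A) = 138.401.
U(B) = 107.197.
U(C) = 153.332.
Highest utility is C, so C ≻ A ≻ B.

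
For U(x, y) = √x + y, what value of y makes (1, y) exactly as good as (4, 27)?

U(4, 27) = 29.
Set U(1, y) = 29 and solve.
With x = 1: √1 = 1, so y = 29 − 1 = 28.
Check: U(1, 28) = 29.

y = 28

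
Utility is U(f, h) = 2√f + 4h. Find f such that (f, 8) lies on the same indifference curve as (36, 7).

f = 16

U(36, 7) = 40.
Set U(f, 8) = 40 and solve.
With h = 8: 2√f = 40 − 4·8 = 8, so √f = 4 and f = 16.
Check: U(16, 8) = 40.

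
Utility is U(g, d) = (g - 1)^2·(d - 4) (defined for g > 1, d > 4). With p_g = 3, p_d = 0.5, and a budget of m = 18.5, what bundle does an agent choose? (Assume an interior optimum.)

g* = 4, d* = 13

MU_g = 2·(g−1)·(d−4), MU_d = (g−1)^2.
MRS = (2/1)·(d−4)/(g−1).
Tangency: set MRS = p_g/p_d = 3/0.5 = 6.
So (2/1)·(d − 4)/(g − 1) = 6, i.e. (d − 4) = 3·(g − 1).
Rewrite the budget in excess-of-subsistence terms: 3·(g − 1) + 0.5·(d − 4) = 18.5 − 3·1 − 0.5·4 = 13.5.
Substituting, 4.5·(g − 1) = 13.5, so g − 1 = 3 and g* = 4.
Then d − 4 = 3·3 = 9, so d* = 13.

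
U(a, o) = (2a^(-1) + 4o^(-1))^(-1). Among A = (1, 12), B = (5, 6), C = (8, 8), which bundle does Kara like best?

Bundle C

Evaluate utility at each bundle:
U(A) = 0.429.
U(B) = 0.938.
U(C) = 1.333.
Highest utility is C, so C ≻ B ≻ A.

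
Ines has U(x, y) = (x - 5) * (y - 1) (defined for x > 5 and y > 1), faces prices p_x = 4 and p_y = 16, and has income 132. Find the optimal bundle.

MU_x = (y−1), MU_y = (x−5).
MRS = (y−1)/(x−5).
Tangency: set MRS = p_x/p_y = 4/16 = 0.25.
So (y − 1)/(x − 5) = 0.25, i.e. (y − 1) = 0.25·(x − 5).
Rewrite the budget in excess-of-subsistence terms: 4·(x − 5) + 16·(y − 1) = 132 − 4·5 − 16·1 = 96.
Substituting, 8·(x − 5) = 96, so x − 5 = 12 and x* = 17.
Then y − 1 = 0.25·12 = 3, so y* = 4.

x* = 17, y* = 4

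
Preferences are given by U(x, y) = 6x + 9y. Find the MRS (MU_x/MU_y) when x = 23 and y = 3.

MRS = 2/3

MU_x = 6, MU_y = 9, so MRS = 6/9 = 2/3 at every bundle.
At (23, 3): MRS = 2/3.
That is, one extra unit of x is worth 2/3 units of y at the margin.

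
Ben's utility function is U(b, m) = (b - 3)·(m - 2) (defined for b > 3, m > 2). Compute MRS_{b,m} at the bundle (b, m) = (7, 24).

MU_b = (m−2), MU_m = (b−3).
MRS = (m−2)/(b−3).
At (7, 24): MRS = 5.5.
That is, one extra unit of b is worth 5.5 units of m at the margin.

MRS = 5.5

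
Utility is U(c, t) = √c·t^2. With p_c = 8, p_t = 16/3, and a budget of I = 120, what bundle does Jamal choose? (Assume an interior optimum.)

c* = 3, t* = 18

MU_c = 0.5·c^(-0.5)·t^2 and MU_t = 2·√c·t.
MRS = MU_c/MU_t = (0.25)·t/c.
Tangency: set MRS = p_c/p_t = 8/(16/3) = 1.5.
So (0.25)·t/c = 1.5, i.e. t = 6·c.
Substitute into the budget 8·c + (16/3)·t = 120: 40·c = 120, so c* = 3.
Then t* = 6·3 = 18.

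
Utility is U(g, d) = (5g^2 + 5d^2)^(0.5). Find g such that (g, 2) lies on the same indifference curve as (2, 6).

g = 6

U depends on (g, d) only through S = 5g^2 + 5d^2, so equal utility means equal S. At (2, 6): S = 200.
With d = 2: 5·2^2 = 20, so 5g^2 = 200 − 20 = 180, i.e. g^2 = 36.
Hence g = √36 = 6.
Check: U(6, 2) = 14.1421.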